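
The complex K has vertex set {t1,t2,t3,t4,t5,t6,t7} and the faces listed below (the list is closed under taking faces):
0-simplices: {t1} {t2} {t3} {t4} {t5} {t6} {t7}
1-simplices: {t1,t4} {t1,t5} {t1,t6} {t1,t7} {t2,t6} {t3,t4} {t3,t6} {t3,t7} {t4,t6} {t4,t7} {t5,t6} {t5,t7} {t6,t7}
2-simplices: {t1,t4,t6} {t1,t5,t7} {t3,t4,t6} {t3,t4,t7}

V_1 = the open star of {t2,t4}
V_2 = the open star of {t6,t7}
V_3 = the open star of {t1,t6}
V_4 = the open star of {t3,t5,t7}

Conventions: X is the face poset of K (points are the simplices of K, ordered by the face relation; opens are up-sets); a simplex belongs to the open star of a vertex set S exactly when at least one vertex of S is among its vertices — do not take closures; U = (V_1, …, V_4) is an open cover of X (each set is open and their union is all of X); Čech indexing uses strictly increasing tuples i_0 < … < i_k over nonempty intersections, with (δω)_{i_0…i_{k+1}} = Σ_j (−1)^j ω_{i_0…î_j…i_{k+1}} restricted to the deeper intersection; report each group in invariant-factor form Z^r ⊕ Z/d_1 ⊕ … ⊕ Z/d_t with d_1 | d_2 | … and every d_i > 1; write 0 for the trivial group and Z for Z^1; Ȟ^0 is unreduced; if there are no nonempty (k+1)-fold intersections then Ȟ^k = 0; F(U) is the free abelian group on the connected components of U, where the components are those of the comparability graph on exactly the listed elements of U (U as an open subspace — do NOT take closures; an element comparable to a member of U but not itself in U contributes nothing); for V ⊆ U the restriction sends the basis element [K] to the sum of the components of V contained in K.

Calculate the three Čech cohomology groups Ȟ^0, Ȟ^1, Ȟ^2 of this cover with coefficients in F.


nonempty overlaps:
  V1={{t2},{t4},{t1,t4},{t2,t6},{t3,t4},{t4,t6},{t4,t7},{t1,t4,t6},{t3,t4,t6},{t3,t4,t7}} V2={{t6},{t7},{t1,t6},{t1,t7},{t2,t6},{t3,t6},{t3,t7},{t4,t6},{t4,t7},{t5,t6},{t5,t7},{t6,t7},{t1,t4,t6},{t1,t5,t7},{t3,t4,t6},{t3,t4,t7}} V3={{t1},{t6},{t1,t4},{t1,t5},{t1,t6},{t1,t7},{t2,t6},{t3,t6},{t4,t6},{t5,t6},{t6,t7},{t1,t4,t6},{t1,t5,t7},{t3,t4,t6}} V4={{t3},{t5},{t7},{t1,t5},{t1,t7},{t3,t4},{t3,t6},{t3,t7},{t4,t7},{t5,t6},{t5,t7},{t6,t7},{t1,t5,t7},{t3,t4,t6},{t3,t4,t7}}
  V12={{t2,t6},{t4,t6},{t4,t7},{t1,t4,t6},{t3,t4,t6},{t3,t4,t7}} V13={{t1,t4},{t2,t6},{t4,t6},{t1,t4,t6},{t3,t4,t6}} V14={{t3,t4},{t4,t7},{t3,t4,t6},{t3,t4,t7}} V23={{t6},{t1,t6},{t1,t7},{t2,t6},{t3,t6},{t4,t6},{t5,t6},{t6,t7},{t1,t4,t6},{t1,t5,t7},{t3,t4,t6}} V24={{t7},{t1,t7},{t3,t6},{t3,t7},{t4,t7},{t5,t6},{t5,t7},{t6,t7},{t1,t5,t7},{t3,t4,t6},{t3,t4,t7}} V34={{t1,t5},{t1,t7},{t3,t6},{t5,t6},{t6,t7},{t1,t5,t7},{t3,t4,t6}}
  V123={{t2,t6},{t4,t6},{t1,t4,t6},{t3,t4,t6}} V124={{t4,t7},{t3,t4,t6},{t3,t4,t7}} V134={{t3,t4,t6}} V234={{t1,t7},{t3,t6},{t5,t6},{t6,t7},{t1,t5,t7},{t3,t4,t6}}
  V1234={{t3,t4,t6}}
components per intersection:
  V1: {{t2},{t2,t6}} {{t4},{t1,t4},{t3,t4},{t4,t6},{t4,t7},{t1,t4,t6},{t3,t4,t6},{t3,t4,t7}}
  V2: {{t6},{t7},{t1,t6},{t1,t7},{t2,t6},{t3,t6},{t3,t7},{t4,t6},{t4,t7},{t5,t6},{t5,t7},{t6,t7},{t1,t4,t6},{t1,t5,t7},{t3,t4,t6},{t3,t4,t7}}
  V3: {{t1},{t6},{t1,t4},{t1,t5},{t1,t6},{t1,t7},{t2,t6},{t3,t6},{t4,t6},{t5,t6},{t6,t7},{t1,t4,t6},{t1,t5,t7},{t3,t4,t6}}
  V4: {{t3},{t5},{t7},{t1,t5},{t1,t7},{t3,t4},{t3,t6},{t3,t7},{t4,t7},{t5,t6},{t5,t7},{t6,t7},{t1,t5,t7},{t3,t4,t6},{t3,t4,t7}}
  V12: {{t2,t6}} {{t4,t6},{t1,t4,t6},{t3,t4,t6}} {{t4,t7},{t3,t4,t7}}
  V13: {{t1,t4},{t4,t6},{t1,t4,t6},{t3,t4,t6}} {{t2,t6}}
  V14: {{t3,t4},{t4,t7},{t3,t4,t6},{t3,t4,t7}}
  V23: {{t6},{t1,t6},{t2,t6},{t3,t6},{t4,t6},{t5,t6},{t6,t7},{t1,t4,t6},{t3,t4,t6}} {{t1,t7},{t1,t5,t7}}
  V24: {{t7},{t1,t7},{t3,t7},{t4,t7},{t5,t7},{t6,t7},{t1,t5,t7},{t3,t4,t7}} {{t3,t6},{t3,t4,t6}} {{t5,t6}}
  V34: {{t1,t5},{t1,t7},{t1,t5,t7}} {{t3,t6},{t3,t4,t6}} {{t5,t6}} {{t6,t7}}
  V123: {{t2,t6}} {{t4,t6},{t1,t4,t6},{t3,t4,t6}}
  V124: {{t4,t7},{t3,t4,t7}} {{t3,t4,t6}}
  V134: {{t3,t4,t6}}
  V234: {{t1,t7},{t1,t5,t7}} {{t3,t6},{t3,t4,t6}} {{t5,t6}} {{t6,t7}}
  V1234: {{t3,t4,t6}}
C dims 5,15,9,1; δ0: rk 4, SNF 1^4; δ1: rk 8, SNF 1^8; δ2: rk 1, SNF 1^1
degree 0: 5−4−0 = 1 → Ȟ^0 ≅ Z
degree 1: 15−8−4 = 3 → Ȟ^1 ≅ Z^3
degree 2: 9−1−8 = 0 → Ȟ^2 ≅ 0

Ȟ^0 ≅ Z, Ȟ^1 ≅ Z^3 and Ȟ^2 ≅ 0


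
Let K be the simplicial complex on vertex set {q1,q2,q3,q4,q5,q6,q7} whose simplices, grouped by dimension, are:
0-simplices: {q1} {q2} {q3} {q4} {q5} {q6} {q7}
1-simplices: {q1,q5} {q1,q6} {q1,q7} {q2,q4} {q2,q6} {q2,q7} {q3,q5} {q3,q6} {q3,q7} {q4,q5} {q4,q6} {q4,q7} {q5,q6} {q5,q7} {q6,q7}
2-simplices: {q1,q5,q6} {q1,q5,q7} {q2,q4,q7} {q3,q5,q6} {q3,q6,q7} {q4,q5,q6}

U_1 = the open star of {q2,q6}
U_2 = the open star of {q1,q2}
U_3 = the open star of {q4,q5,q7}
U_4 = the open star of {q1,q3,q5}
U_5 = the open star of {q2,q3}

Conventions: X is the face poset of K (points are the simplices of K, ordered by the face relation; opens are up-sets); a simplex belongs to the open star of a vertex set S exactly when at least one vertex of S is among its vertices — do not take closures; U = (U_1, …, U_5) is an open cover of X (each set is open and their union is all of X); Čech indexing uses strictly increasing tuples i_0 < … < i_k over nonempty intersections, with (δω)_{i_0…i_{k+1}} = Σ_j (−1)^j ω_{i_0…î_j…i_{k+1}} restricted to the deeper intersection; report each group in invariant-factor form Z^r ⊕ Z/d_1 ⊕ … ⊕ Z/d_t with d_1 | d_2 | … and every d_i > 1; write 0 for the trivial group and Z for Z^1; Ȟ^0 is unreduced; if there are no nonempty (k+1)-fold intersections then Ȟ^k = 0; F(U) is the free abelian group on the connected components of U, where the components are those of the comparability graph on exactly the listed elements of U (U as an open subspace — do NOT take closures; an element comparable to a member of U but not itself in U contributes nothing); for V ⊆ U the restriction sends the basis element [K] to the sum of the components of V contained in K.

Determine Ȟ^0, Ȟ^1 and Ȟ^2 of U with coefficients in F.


Ȟ^0 = Z; Ȟ^1 = Z^2; Ȟ^2 = 0

intersection data:
  U1={{q2},{q6},{q1,q6},{q2,q4},{q2,q6},{q2,q7},{q3,q6},{q4,q6},{q5,q6},{q6,q7},{q1,q5,q6},{q2,q4,q7},{q3,q5,q6},{q3,q6,q7},{q4,q5,q6}} U2={{q1},{q2},{q1,q5},{q1,q6},{q1,q7},{q2,q4},{q2,q6},{q2,q7},{q1,q5,q6},{q1,q5,q7},{q2,q4,q7}} U3={{q4},{q5},{q7},{q1,q5},{q1,q7},{q2,q4},{q2,q7},{q3,q5},{q3,q7},{q4,q5},{q4,q6},{q4,q7},{q5,q6},{q5,q7},{q6,q7},{q1,q5,q6},{q1,q5,q7},{q2,q4,q7},{q3,q5,q6},{q3,q6,q7},{q4,q5,q6}} U4={{q1},{q3},{q5},{q1,q5},{q1,q6},{q1,q7},{q3,q5},{q3,q6},{q3,q7},{q4,q5},{q5,q6},{q5,q7},{q1,q5,q6},{q1,q5,q7},{q3,q5,q6},{q3,q6,q7},{q4,q5,q6}} U5={{q2},{q3},{q2,q4},{q2,q6},{q2,q7},{q3,q5},{q3,q6},{q3,q7},{q2,q4,q7},{q3,q5,q6},{q3,q6,q7}}
  U12={{q2},{q1,q6},{q2,q4},{q2,q6},{q2,q7},{q1,q5,q6},{q2,q4,q7}} U13={{q2,q4},{q2,q7},{q4,q6},{q5,q6},{q6,q7},{q1,q5,q6},{q2,q4,q7},{q3,q5,q6},{q3,q6,q7},{q4,q5,q6}} U14={{q1,q6},{q3,q6},{q5,q6},{q1,q5,q6},{q3,q5,q6},{q3,q6,q7},{q4,q5,q6}} U15={{q2},{q2,q4},{q2,q6},{q2,q7},{q3,q6},{q2,q4,q7},{q3,q5,q6},{q3,q6,q7}} U23={{q1,q5},{q1,q7},{q2,q4},{q2,q7},{q1,q5,q6},{q1,q5,q7},{q2,q4,q7}} U24={{q1},{q1,q5},{q1,q6},{q1,q7},{q1,q5,q6},{q1,q5,q7}} U25={{q2},{q2,q4},{q2,q6},{q2,q7},{q2,q4,q7}} U34={{q5},{q1,q5},{q1,q7},{q3,q5},{q3,q7},{q4,q5},{q5,q6},{q5,q7},{q1,q5,q6},{q1,q5,q7},{q3,q5,q6},{q3,q6,q7},{q4,q5,q6}} U35={{q2,q4},{q2,q7},{q3,q5},{q3,q7},{q2,q4,q7},{q3,q5,q6},{q3,q6,q7}} U45={{q3},{q3,q5},{q3,q6},{q3,q7},{q3,q5,q6},{q3,q6,q7}}
  U123={{q2,q4},{q2,q7},{q1,q5,q6},{q2,q4,q7}} U124={{q1,q6},{q1,q5,q6}} U125={{q2},{q2,q4},{q2,q6},{q2,q7},{q2,q4,q7}} U134={{q5,q6},{q1,q5,q6},{q3,q5,q6},{q3,q6,q7},{q4,q5,q6}} U135={{q2,q4},{q2,q7},{q2,q4,q7},{q3,q5,q6},{q3,q6,q7}} U145={{q3,q6},{q3,q5,q6},{q3,q6,q7}} U234={{q1,q5},{q1,q7},{q1,q5,q6},{q1,q5,q7}} U235={{q2,q4},{q2,q7},{q2,q4,q7}} U345={{q3,q5},{q3,q7},{q3,q5,q6},{q3,q6,q7}}
  U1234={{q1,q5,q6}} U1235={{q2,q4},{q2,q7},{q2,q4,q7}} U1345={{q3,q5,q6},{q3,q6,q7}}
components per intersection:
  U1: {{q2},{q6},{q1,q6},{q2,q4},{q2,q6},{q2,q7},{q3,q6},{q4,q6},{q5,q6},{q6,q7},{q1,q5,q6},{q2,q4,q7},{q3,q5,q6},{q3,q6,q7},{q4,q5,q6}}
  U2: {{q1},{q1,q5},{q1,q6},{q1,q7},{q1,q5,q6},{q1,q5,q7}} {{q2},{q2,q4},{q2,q6},{q2,q7},{q2,q4,q7}}
  U3: {{q4},{q5},{q7},{q1,q5},{q1,q7},{q2,q4},{q2,q7},{q3,q5},{q3,q7},{q4,q5},{q4,q6},{q4,q7},{q5,q6},{q5,q7},{q6,q7},{q1,q5,q6},{q1,q5,q7},{q2,q4,q7},{q3,q5,q6},{q3,q6,q7},{q4,q5,q6}}
  U4: {{q1},{q3},{q5},{q1,q5},{q1,q6},{q1,q7},{q3,q5},{q3,q6},{q3,q7},{q4,q5},{q5,q6},{q5,q7},{q1,q5,q6},{q1,q5,q7},{q3,q5,q6},{q3,q6,q7},{q4,q5,q6}}
  U5: {{q2},{q2,q4},{q2,q6},{q2,q7},{q2,q4,q7}} {{q3},{q3,q5},{q3,q6},{q3,q7},{q3,q5,q6},{q3,q6,q7}}
  U12: {{q2},{q2,q4},{q2,q6},{q2,q7},{q2,q4,q7}} {{q1,q6},{q1,q5,q6}}
  U13: {{q2,q4},{q2,q7},{q2,q4,q7}} {{q4,q6},{q5,q6},{q1,q5,q6},{q3,q5,q6},{q4,q5,q6}} {{q6,q7},{q3,q6,q7}}
  U14: {{q1,q6},{q3,q6},{q5,q6},{q1,q5,q6},{q3,q5,q6},{q3,q6,q7},{q4,q5,q6}}
  U15: {{q2},{q2,q4},{q2,q6},{q2,q7},{q2,q4,q7}} {{q3,q6},{q3,q5,q6},{q3,q6,q7}}
  U23: {{q1,q5},{q1,q7},{q1,q5,q6},{q1,q5,q7}} {{q2,q4},{q2,q7},{q2,q4,q7}}
  U24: {{q1},{q1,q5},{q1,q6},{q1,q7},{q1,q5,q6},{q1,q5,q7}}
  U25: {{q2},{q2,q4},{q2,q6},{q2,q7},{q2,q4,q7}}
  U34: {{q5},{q1,q5},{q1,q7},{q3,q5},{q4,q5},{q5,q6},{q5,q7},{q1,q5,q6},{q1,q5,q7},{q3,q5,q6},{q4,q5,q6}} {{q3,q7},{q3,q6,q7}}
  U35: {{q2,q4},{q2,q7},{q2,q4,q7}} {{q3,q5},{q3,q5,q6}} {{q3,q7},{q3,q6,q7}}
  U45: {{q3},{q3,q5},{q3,q6},{q3,q7},{q3,q5,q6},{q3,q6,q7}}
  U123: {{q2,q4},{q2,q7},{q2,q4,q7}} {{q1,q5,q6}}
  U124: {{q1,q6},{q1,q5,q6}}
  U125: {{q2},{q2,q4},{q2,q6},{q2,q7},{q2,q4,q7}}
  U134: {{q5,q6},{q1,q5,q6},{q3,q5,q6},{q4,q5,q6}} {{q3,q6,q7}}
  U135: {{q2,q4},{q2,q7},{q2,q4,q7}} {{q3,q5,q6}} {{q3,q6,q7}}
  U145: {{q3,q6},{q3,q5,q6},{q3,q6,q7}}
  U234: {{q1,q5},{q1,q7},{q1,q5,q6},{q1,q5,q7}}
  U235: {{q2,q4},{q2,q7},{q2,q4,q7}}
  U345: {{q3,q5},{q3,q5,q6}} {{q3,q7},{q3,q6,q7}}
  U1234: {{q1,q5,q6}}
  U1235: {{q2,q4},{q2,q7},{q2,q4,q7}}
  U1345: {{q3,q5,q6}} {{q3,q6,q7}}
C dims 7,18,14,4; δ0: rk 6, SNF 1^6; δ1: rk 10, SNF 1^10; δ2: rk 4, SNF 1^4
Ȟ^0 = (7 − 6) − 0 = 1, so Ȟ^0 ≅ Z
Ȟ^1 = (18 − 10) − 6 = 2, so Ȟ^1 ≅ Z^2
Ȟ^2 = (14 − 4) − 10 = 0, so Ȟ^2 ≅ 0


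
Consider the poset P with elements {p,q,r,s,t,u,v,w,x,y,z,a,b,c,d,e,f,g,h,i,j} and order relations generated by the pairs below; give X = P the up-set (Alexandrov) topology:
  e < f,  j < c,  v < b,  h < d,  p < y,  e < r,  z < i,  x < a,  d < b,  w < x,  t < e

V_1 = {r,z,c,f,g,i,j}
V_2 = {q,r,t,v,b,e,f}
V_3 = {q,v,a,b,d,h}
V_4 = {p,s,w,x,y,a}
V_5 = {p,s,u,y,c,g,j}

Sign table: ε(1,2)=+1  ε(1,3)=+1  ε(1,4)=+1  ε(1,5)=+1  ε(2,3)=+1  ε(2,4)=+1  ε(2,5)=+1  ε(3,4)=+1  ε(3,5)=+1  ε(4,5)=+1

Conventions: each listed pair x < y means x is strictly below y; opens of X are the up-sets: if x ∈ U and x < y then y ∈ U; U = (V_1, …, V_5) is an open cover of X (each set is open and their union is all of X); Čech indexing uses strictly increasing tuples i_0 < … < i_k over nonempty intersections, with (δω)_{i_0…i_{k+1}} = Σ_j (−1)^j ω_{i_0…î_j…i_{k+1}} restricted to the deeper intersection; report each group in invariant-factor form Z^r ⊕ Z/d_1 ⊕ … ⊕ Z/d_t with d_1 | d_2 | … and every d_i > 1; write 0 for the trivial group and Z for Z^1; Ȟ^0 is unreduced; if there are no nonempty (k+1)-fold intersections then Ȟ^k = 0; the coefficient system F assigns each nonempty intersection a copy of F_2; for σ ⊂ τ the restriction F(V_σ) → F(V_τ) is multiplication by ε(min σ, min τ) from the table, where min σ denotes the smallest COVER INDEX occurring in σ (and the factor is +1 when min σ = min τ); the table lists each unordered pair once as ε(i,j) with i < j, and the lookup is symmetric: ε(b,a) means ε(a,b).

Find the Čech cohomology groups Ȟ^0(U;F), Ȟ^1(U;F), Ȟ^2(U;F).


Ȟ^0 = Z/2,  Ȟ^1 = Z/2,  Ȟ^2 = 0

intersection data:
  V12={r,f} V15={c,g,j} V23={q,v,b} V34={a} V45={p,s,y}
C dims 5,5; δ0: rk_F2 4
Ȟ^0 = (5 − 4) − 0 = 1, so Ȟ^0 ≅ Z/2
Ȟ^1 = (5 − 0) − 4 = 1, so Ȟ^1 ≅ Z/2
Ȟ^2 = (0 − 0) − 0 = 0, so Ȟ^2 ≅ 0


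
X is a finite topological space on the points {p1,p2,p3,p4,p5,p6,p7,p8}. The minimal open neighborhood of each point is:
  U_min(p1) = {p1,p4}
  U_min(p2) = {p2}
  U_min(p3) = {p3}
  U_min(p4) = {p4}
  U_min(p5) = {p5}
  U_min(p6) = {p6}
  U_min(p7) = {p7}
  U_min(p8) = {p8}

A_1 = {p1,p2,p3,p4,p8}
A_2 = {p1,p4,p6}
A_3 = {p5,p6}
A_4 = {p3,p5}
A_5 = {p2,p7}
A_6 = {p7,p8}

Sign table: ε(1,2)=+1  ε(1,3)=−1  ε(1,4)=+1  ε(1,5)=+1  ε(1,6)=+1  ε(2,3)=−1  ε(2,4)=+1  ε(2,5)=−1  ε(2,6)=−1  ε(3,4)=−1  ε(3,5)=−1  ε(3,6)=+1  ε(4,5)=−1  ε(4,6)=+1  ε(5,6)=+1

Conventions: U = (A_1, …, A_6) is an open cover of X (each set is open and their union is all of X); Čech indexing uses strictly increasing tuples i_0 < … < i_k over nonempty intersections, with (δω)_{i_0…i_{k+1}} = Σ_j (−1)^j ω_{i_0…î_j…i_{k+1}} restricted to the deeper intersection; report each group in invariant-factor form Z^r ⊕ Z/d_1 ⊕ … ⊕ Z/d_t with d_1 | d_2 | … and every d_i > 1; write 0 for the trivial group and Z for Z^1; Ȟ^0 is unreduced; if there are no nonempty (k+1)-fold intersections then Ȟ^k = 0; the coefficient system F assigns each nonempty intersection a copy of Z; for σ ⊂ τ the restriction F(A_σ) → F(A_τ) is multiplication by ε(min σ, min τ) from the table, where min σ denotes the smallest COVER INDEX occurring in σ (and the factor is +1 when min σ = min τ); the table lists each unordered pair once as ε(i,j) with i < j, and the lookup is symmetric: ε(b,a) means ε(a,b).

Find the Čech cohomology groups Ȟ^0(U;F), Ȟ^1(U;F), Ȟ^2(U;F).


Ȟ^0 ≅ Z, Ȟ^1 ≅ Z^2 and Ȟ^2 ≅ 0

intersection data:
  A12={p1,p4} A14={p3} A15={p2} A16={p8} A23={p6} A34={p5} A56={p7}
C dims 6,7; δ0: rk 5, SNF 1^5
Ȟ^0 = (6 − 5) − 0 = 1, so Ȟ^0 ≅ Z
Ȟ^1 = (7 − 0) − 5 = 2, so Ȟ^1 ≅ Z^2
Ȟ^2 = (0 − 0) − 0 = 0, so Ȟ^2 ≅ 0


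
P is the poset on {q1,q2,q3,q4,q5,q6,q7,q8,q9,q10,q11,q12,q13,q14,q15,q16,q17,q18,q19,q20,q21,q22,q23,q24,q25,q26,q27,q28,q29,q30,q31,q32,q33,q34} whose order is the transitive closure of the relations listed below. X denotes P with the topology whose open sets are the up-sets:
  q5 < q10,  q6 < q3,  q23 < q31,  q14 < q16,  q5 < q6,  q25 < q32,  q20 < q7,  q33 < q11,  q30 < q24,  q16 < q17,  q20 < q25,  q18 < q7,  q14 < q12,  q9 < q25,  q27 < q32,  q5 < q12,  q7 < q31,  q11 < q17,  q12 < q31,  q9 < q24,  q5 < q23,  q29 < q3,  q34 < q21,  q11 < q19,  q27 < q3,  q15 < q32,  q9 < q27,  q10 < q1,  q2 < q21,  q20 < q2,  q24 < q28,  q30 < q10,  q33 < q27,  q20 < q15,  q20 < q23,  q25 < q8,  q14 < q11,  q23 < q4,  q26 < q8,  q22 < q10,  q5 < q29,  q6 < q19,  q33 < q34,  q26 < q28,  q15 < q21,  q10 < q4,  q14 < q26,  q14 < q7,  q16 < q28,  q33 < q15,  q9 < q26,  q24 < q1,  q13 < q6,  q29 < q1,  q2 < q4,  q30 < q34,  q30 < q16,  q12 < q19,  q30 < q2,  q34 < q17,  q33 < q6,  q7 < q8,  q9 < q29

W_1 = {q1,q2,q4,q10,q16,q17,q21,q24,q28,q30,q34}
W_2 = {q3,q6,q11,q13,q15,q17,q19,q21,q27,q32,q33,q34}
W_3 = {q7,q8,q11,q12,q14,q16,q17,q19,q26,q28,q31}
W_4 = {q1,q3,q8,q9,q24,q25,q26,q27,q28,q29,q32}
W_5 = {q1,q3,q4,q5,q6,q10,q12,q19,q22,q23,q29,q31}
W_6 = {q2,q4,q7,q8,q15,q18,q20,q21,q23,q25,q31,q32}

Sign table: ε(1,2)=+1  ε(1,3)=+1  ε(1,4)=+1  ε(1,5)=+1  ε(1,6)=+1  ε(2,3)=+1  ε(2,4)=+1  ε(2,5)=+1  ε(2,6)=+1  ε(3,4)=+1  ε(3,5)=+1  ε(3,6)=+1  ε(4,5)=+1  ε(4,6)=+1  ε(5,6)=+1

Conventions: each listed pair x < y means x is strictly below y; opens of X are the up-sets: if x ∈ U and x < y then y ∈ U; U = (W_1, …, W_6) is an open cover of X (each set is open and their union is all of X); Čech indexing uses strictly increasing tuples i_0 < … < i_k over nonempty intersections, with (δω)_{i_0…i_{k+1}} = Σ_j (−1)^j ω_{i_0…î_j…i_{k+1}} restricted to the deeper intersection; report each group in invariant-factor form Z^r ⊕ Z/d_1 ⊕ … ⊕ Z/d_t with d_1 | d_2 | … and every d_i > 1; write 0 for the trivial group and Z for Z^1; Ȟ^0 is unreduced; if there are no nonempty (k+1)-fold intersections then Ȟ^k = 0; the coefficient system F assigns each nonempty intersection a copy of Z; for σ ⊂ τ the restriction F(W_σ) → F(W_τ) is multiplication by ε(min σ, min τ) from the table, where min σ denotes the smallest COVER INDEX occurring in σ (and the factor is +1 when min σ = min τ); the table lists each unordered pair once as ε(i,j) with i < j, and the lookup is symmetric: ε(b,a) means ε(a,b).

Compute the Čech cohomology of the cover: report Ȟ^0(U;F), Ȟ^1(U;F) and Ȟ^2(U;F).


cover nerve:
  W12={q17,q21,q34} W13={q16,q17,q28} W14={q1,q24,q28} W15={q1,q4,q10} W16={q2,q4,q21} W23={q11,q17,q19} W24={q3,q27,q32} W25={q3,q6,q19} W26={q15,q21,q32} W34={q8,q26,q28} W35={q12,q19,q31} W36={q7,q8,q31} W45={q1,q3,q29} W46={q8,q25,q32} W56={q4,q23,q31}
  W123={q17} W126={q21} W134={q28} W145={q1} W156={q4} W235={q19} W245={q3} W246={q32} W346={q8} W356={q31}
C dims 6,15,10; δ0: rk 5, SNF 1^5; δ1: rk 10, SNF 1^9·2
Ȟ^0: (6−5)−0=1 ⇒ Z
Ȟ^1: (15−10)−5=0 ⇒ 0
Ȟ^2: (10−0)−10=0 plus torsion [2] ⇒ Z/2

Ȟ^0 ≅ Z; Ȟ^1 ≅ 0; Ȟ^2 ≅ Z/2


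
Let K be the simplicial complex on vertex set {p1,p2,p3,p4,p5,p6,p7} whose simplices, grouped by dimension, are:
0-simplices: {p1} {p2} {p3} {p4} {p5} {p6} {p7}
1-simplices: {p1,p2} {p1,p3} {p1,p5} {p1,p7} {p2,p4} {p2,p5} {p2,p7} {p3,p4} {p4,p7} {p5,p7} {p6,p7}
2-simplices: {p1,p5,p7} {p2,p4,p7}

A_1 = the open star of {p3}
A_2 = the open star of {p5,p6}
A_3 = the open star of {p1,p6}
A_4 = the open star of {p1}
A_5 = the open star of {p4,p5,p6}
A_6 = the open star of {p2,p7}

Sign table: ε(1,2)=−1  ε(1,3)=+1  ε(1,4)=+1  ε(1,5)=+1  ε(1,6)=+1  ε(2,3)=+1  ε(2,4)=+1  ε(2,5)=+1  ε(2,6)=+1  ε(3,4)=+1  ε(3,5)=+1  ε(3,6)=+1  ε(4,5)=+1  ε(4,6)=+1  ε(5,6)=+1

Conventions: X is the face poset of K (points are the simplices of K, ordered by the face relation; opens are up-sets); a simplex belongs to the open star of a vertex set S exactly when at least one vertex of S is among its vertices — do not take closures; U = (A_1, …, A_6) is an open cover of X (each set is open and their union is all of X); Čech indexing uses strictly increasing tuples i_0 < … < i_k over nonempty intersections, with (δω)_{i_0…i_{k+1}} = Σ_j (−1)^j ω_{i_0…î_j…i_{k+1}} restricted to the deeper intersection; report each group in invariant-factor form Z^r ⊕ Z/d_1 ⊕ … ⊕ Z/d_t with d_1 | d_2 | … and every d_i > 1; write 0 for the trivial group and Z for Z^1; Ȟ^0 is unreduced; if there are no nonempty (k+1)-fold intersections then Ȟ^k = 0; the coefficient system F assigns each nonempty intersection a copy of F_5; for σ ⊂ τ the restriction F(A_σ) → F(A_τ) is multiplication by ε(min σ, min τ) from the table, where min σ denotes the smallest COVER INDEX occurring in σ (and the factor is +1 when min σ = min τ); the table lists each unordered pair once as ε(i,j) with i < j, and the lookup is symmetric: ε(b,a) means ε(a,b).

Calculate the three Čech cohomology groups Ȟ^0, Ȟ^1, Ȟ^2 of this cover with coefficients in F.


Ȟ^0 ≅ Z/5, Ȟ^1 ≅ Z/5, Ȟ^2 ≅ 0

nerve simplices:
  A1={{p3},{p1,p3},{p3,p4}} A2={{p5},{p6},{p1,p5},{p2,p5},{p5,p7},{p6,p7},{p1,p5,p7}} A3={{p1},{p6},{p1,p2},{p1,p3},{p1,p5},{p1,p7},{p6,p7},{p1,p5,p7}} A4={{p1},{p1,p2},{p1,p3},{p1,p5},{p1,p7},{p1,p5,p7}} A5={{p4},{p5},{p6},{p1,p5},{p2,p4},{p2,p5},{p3,p4},{p4,p7},{p5,p7},{p6,p7},{p1,p5,p7},{p2,p4,p7}} A6={{p2},{p7},{p1,p2},{p1,p7},{p2,p4},{p2,p5},{p2,p7},{p4,p7},{p5,p7},{p6,p7},{p1,p5,p7},{p2,p4,p7}}
  A13={{p1,p3}} A14={{p1,p3}} A15={{p3,p4}} A23={{p6},{p1,p5},{p6,p7},{p1,p5,p7}} A24={{p1,p5},{p1,p5,p7}} A25={{p5},{p6},{p1,p5},{p2,p5},{p5,p7},{p6,p7},{p1,p5,p7}} A26={{p2,p5},{p5,p7},{p6,p7},{p1,p5,p7}} A34={{p1},{p1,p2},{p1,p3},{p1,p5},{p1,p7},{p1,p5,p7}} A35={{p6},{p1,p5},{p6,p7},{p1,p5,p7}} A36={{p1,p2},{p1,p7},{p6,p7},{p1,p5,p7}} A45={{p1,p5},{p1,p5,p7}} A46={{p1,p2},{p1,p7},{p1,p5,p7}} A56={{p2,p4},{p2,p5},{p4,p7},{p5,p7},{p6,p7},{p1,p5,p7},{p2,p4,p7}}
  A134={{p1,p3}} A234={{p1,p5},{p1,p5,p7}} A235={{p6},{p1,p5},{p6,p7},{p1,p5,p7}} A236={{p6,p7},{p1,p5,p7}} A245={{p1,p5},{p1,p5,p7}} A246={{p1,p5,p7}} A256={{p2,p5},{p5,p7},{p6,p7},{p1,p5,p7}} A345={{p1,p5},{p1,p5,p7}} A346={{p1,p2},{p1,p7},{p1,p5,p7}} A356={{p6,p7},{p1,p5,p7}} A456={{p1,p5,p7}}
  A2345={{p1,p5},{p1,p5,p7}} A2346={{p1,p5,p7}} A2356={{p6,p7},{p1,p5,p7}} A2456={{p1,p5,p7}} A3456={{p1,p5,p7}}
  A23456={{p1,p5,p7}}
C dims 6,13,11,5; δ0: rk_F5 5; δ1: rk_F5 7; δ2: rk_F5 4
degree 0: 6−5−0 = 1 → Ȟ^0 ≅ Z/5
degree 1: 13−7−5 = 1 → Ȟ^1 ≅ Z/5
degree 2: 11−4−7 = 0 → Ȟ^2 ≅ 0


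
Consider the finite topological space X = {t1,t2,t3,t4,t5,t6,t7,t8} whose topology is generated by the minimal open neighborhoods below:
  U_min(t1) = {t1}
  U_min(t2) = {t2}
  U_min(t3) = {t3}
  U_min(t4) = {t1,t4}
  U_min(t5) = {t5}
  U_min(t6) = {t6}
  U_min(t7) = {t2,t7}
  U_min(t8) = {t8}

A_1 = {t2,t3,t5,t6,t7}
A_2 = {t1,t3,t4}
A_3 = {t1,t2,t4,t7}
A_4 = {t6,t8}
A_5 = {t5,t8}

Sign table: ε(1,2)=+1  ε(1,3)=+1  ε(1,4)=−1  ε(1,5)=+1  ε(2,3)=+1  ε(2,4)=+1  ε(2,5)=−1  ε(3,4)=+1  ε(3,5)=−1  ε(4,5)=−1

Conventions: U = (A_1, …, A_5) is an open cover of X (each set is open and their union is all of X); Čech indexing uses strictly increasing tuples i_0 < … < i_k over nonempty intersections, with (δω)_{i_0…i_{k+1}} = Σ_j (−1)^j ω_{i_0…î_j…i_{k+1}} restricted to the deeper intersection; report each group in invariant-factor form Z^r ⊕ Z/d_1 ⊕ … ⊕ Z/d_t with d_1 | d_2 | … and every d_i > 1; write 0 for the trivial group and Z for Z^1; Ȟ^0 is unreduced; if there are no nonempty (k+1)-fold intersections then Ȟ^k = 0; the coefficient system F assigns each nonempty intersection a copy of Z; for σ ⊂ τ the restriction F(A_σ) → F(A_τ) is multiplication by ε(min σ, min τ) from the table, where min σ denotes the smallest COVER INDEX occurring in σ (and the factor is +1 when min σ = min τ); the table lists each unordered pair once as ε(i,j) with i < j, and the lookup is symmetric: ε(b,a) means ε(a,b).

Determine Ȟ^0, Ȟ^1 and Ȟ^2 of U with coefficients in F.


nonempty overlaps:
  A12={t3} A13={t2,t7} A14={t6} A15={t5} A23={t1,t4} A45={t8}
C dims 5,6; δ0: rk 4, SNF 1^4
degree 0: 5−4−0 = 1 → Ȟ^0 ≅ Z
degree 1: 6−0−4 = 2 → Ȟ^1 ≅ Z^2
degree 2: 0−0−0 = 0 → Ȟ^2 ≅ 0

Ȟ^0(U;F) ≅ Z, Ȟ^1(U;F) ≅ Z^2 and Ȟ^2(U;F) ≅ 0


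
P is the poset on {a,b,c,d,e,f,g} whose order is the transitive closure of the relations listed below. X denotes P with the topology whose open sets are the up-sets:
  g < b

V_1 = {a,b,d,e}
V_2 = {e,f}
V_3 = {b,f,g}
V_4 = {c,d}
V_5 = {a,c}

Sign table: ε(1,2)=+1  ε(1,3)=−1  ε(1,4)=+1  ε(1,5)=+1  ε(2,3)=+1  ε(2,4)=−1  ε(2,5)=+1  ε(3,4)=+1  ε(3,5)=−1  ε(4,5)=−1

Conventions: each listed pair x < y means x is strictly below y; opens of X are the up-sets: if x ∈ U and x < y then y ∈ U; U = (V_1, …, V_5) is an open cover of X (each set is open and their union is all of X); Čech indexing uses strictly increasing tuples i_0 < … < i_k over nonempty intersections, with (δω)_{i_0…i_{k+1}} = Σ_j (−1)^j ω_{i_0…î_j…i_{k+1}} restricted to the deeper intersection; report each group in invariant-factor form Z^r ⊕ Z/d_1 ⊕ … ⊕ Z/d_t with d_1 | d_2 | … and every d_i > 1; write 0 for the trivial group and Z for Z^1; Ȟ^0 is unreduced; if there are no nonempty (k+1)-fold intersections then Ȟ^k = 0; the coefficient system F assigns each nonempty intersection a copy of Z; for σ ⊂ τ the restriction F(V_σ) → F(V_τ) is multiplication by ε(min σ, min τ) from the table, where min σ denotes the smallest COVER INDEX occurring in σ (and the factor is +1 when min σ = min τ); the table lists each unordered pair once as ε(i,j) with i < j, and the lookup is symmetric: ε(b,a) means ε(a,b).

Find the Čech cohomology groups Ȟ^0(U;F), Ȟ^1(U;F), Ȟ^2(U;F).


intersection data:
  V12={e} V13={b} V14={d} V15={a} V23={f} V45={c}
C dims 5,6; δ0: rk 5, SNF 1^4·2
Ȟ^0 = (5 − 5) − 0 = 0, so Ȟ^0 ≅ 0
Ȟ^1 = (6 − 0) − 5 = 1 plus torsion [2], so Ȟ^1 ≅ Z ⊕ Z/2
Ȟ^2 = (0 − 0) − 0 = 0, so Ȟ^2 ≅ 0

Ȟ^0(U;F) ≅ 0, Ȟ^1(U;F) ≅ Z ⊕ Z/2, Ȟ^2(U;F) ≅ 0


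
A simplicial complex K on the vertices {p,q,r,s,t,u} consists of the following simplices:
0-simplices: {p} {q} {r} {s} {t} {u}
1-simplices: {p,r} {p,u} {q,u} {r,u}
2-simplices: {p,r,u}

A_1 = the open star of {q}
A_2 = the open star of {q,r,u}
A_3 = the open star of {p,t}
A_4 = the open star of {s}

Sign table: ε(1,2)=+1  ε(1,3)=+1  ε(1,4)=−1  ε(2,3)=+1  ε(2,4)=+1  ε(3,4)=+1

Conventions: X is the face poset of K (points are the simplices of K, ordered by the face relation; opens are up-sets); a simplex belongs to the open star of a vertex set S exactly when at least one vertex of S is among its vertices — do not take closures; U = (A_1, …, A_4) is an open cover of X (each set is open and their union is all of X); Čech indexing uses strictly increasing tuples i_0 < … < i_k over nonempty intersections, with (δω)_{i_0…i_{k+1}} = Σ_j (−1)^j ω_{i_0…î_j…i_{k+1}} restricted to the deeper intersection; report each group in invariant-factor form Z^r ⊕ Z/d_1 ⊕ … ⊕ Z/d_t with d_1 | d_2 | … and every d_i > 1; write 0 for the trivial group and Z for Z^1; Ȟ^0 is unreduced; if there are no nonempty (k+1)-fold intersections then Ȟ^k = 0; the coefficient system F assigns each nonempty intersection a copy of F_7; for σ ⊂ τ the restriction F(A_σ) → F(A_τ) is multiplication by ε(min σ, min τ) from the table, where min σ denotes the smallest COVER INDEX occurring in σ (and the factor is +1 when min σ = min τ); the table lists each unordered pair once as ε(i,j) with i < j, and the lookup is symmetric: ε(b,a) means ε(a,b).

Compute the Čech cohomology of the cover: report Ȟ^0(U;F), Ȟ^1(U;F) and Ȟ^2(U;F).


cover nerve:
  A1={{q},{q,u}} A2={{q},{r},{u},{p,r},{p,u},{q,u},{r,u},{p,r,u}} A3={{p},{t},{p,r},{p,u},{p,r,u}} A4={{s}}
  A12={{q},{q,u}} A23={{p,r},{p,u},{p,r,u}}
C dims 4,2; δ0: rk_F7 2
Ȟ^0: (4−2)−0=2 ⇒ Z/7 ⊕ Z/7
Ȟ^1: (2−0)−2=0 ⇒ 0
Ȟ^2: (0−0)−0=0 ⇒ 0

Ȟ^0 = Z/7 ⊕ Z/7; Ȟ^1 = 0; Ȟ^2 = 0


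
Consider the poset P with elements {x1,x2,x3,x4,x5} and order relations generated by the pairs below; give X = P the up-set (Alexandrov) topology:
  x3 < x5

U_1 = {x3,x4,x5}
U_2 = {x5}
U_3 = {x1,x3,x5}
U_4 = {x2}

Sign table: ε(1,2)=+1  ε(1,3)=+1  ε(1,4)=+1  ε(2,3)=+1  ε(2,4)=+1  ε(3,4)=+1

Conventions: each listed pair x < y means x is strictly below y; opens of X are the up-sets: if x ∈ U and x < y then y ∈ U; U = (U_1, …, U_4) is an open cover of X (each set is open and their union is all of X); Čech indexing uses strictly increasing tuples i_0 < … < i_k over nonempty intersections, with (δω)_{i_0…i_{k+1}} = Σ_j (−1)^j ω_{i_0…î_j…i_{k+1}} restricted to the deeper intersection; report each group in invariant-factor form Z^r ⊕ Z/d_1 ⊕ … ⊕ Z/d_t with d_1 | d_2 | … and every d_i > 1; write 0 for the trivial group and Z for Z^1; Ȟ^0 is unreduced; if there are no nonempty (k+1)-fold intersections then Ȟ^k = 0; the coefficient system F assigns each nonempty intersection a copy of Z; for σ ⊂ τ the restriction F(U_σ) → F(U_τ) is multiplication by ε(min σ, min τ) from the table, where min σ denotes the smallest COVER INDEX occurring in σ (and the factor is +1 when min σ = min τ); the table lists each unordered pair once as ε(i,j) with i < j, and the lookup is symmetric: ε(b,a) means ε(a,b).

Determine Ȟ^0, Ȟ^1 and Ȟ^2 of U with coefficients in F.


nonempty overlaps:
  U12={x5} U13={x3,x5} U23={x5}
  U123={x5}
C dims 4,3,1; δ0: rk 2, SNF 1^2; δ1: rk 1, SNF 1^1
degree 0: 4−2−0 = 2 → Ȟ^0 ≅ Z^2
degree 1: 3−1−2 = 0 → Ȟ^1 ≅ 0
degree 2: 1−0−1 = 0 → Ȟ^2 ≅ 0

Ȟ^0(U;F) ≅ Z^2, Ȟ^1(U;F) ≅ 0 and Ȟ^2(U;F) ≅ 0


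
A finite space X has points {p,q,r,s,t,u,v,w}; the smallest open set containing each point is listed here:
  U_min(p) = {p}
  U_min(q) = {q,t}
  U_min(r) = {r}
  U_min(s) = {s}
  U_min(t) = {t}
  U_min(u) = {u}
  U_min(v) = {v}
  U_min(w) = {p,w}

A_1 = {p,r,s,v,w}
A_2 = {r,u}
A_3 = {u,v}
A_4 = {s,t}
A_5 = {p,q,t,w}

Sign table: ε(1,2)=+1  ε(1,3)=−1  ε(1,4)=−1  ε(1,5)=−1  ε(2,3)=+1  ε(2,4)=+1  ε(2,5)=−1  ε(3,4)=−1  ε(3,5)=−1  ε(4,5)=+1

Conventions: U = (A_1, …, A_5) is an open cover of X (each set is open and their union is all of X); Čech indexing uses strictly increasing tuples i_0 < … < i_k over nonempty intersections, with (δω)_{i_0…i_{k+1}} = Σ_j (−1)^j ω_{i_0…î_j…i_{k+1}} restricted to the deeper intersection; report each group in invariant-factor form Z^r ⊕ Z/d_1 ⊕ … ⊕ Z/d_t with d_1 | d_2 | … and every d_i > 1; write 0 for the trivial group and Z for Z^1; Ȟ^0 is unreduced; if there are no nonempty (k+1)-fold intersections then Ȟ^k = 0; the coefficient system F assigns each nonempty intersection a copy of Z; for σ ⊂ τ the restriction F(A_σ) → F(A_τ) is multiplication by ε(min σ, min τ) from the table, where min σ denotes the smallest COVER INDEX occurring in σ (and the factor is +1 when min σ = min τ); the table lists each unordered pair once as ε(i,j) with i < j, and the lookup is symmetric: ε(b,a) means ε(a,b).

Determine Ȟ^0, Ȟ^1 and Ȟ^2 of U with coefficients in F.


cover nerve:
  A12={r} A13={v} A14={s} A15={p,w} A23={u} A45={t}
C dims 5,6; δ0: rk 5, SNF 1^4·2
Ȟ^0: (5−5)−0=0 ⇒ 0
Ȟ^1: (6−0)−5=1 plus torsion [2] ⇒ Z ⊕ Z/2
Ȟ^2: (0−0)−0=0 ⇒ 0

Ȟ^0(U;F) ≅ 0,  Ȟ^1(U;F) ≅ Z ⊕ Z/2,  Ȟ^2(U;F) ≅ 0


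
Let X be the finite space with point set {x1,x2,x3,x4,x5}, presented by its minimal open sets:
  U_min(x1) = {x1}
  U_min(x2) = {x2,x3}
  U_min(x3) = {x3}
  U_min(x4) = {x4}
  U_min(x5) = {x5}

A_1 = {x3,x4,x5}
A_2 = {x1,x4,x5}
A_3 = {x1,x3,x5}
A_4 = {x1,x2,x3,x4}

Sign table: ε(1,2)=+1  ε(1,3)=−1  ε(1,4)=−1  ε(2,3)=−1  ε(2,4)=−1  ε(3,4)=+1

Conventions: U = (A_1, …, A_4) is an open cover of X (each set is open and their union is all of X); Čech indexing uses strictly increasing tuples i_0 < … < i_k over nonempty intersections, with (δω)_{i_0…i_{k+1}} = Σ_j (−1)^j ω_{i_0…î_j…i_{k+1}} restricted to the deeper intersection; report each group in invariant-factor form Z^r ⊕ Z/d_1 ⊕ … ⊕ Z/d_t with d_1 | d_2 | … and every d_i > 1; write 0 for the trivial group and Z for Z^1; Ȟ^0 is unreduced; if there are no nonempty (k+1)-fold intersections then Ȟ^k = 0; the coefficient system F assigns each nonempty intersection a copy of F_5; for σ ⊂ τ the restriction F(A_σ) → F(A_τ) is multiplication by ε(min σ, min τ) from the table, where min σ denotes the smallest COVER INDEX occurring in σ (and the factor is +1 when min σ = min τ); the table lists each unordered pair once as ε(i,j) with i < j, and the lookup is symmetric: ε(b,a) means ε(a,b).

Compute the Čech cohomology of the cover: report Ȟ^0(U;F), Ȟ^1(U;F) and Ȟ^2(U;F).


nonempty intersections:
  A12={x4,x5} A13={x3,x5} A14={x3,x4} A23={x1,x5} A24={x1,x4} A34={x1,x3}
  A123={x5} A124={x4} A134={x3} A234={x1}
C dims 4,6,4; δ0: rk_F5 3; δ1: rk_F5 3
Ȟ^0: (4−3)−0=1 ⇒ Z/5
Ȟ^1: (6−3)−3=0 ⇒ 0
Ȟ^2: (4−0)−3=1 ⇒ Z/5

Ȟ^0(U;F) ≅ Z/5, Ȟ^1(U;F) ≅ 0, Ȟ^2(U;F) ≅ Z/5


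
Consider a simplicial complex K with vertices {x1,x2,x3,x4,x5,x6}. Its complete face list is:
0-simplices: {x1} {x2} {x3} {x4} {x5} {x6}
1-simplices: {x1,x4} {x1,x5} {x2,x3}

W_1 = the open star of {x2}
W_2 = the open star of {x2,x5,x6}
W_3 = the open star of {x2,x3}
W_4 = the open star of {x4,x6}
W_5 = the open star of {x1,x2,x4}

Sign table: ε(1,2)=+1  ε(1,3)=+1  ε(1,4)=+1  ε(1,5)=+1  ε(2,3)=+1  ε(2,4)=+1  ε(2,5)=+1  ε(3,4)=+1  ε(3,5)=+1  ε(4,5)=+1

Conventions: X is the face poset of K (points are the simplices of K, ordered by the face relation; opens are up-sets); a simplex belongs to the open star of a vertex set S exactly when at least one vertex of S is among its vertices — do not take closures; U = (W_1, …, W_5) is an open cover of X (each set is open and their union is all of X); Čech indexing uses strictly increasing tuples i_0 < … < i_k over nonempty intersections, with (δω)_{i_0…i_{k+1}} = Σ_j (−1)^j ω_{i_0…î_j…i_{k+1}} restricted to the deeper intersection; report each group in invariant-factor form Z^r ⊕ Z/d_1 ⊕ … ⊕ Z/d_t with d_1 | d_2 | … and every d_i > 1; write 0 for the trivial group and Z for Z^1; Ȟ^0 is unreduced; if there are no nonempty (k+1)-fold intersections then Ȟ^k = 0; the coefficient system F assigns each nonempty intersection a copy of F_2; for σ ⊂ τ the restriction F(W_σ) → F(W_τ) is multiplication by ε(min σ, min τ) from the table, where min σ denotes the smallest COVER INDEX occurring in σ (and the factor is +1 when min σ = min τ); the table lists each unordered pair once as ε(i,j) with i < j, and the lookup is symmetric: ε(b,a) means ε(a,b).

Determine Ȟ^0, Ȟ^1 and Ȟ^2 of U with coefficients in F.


Ȟ^0 = Z/2; Ȟ^1 = Z/2; Ȟ^2 = 0

nonempty intersections:
  W1={{x2},{x2,x3}} W2={{x2},{x5},{x6},{x1,x5},{x2,x3}} W3={{x2},{x3},{x2,x3}} W4={{x4},{x6},{x1,x4}} W5={{x1},{x2},{x4},{x1,x4},{x1,x5},{x2,x3}}
  W12={{x2},{x2,x3}} W13={{x2},{x2,x3}} W15={{x2},{x2,x3}} W23={{x2},{x2,x3}} W24={{x6}} W25={{x2},{x1,x5},{x2,x3}} W35={{x2},{x2,x3}} W45={{x4},{x1,x4}}
  W123={{x2},{x2,x3}} W125={{x2},{x2,x3}} W135={{x2},{x2,x3}} W235={{x2},{x2,x3}}
  W1235={{x2},{x2,x3}}
C dims 5,8,4,1; δ0: rk_F2 4; δ1: rk_F2 3; δ2: rk_F2 1
Ȟ^0: (5−4)−0=1 ⇒ Z/2
Ȟ^1: (8−3)−4=1 ⇒ Z/2
Ȟ^2: (4−1)−3=0 ⇒ 0


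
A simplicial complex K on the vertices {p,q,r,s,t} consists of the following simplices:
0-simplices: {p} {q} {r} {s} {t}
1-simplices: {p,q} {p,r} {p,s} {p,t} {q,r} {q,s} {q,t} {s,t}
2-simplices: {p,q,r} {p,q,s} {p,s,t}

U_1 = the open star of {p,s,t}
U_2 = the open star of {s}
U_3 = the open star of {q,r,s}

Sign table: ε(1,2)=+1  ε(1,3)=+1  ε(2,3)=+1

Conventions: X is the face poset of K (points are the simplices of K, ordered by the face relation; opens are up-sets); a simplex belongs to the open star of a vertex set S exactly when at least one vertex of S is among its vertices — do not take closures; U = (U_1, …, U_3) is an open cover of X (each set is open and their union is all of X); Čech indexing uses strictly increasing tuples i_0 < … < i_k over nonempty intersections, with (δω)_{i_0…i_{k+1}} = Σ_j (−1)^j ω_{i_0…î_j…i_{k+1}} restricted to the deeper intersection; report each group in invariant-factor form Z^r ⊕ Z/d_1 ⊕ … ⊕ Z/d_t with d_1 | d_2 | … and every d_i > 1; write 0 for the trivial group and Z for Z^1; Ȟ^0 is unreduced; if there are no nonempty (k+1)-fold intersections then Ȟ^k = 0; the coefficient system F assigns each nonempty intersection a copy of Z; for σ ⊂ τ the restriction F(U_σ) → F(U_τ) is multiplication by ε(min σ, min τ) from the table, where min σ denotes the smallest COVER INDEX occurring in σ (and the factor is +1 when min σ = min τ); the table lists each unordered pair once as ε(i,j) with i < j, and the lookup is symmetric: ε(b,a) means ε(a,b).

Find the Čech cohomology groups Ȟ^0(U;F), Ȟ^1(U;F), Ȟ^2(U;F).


nerve of the cover:
  U1={{p},{s},{t},{p,q},{p,r},{p,s},{p,t},{q,s},{q,t},{s,t},{p,q,r},{p,q,s},{p,s,t}} U2={{s},{p,s},{q,s},{s,t},{p,q,s},{p,s,t}} U3={{q},{r},{s},{p,q},{p,r},{p,s},{q,r},{q,s},{q,t},{s,t},{p,q,r},{p,q,s},{p,s,t}}
  U12={{s},{p,s},{q,s},{s,t},{p,q,s},{p,s,t}} U13={{s},{p,q},{p,r},{p,s},{q,s},{q,t},{s,t},{p,q,r},{p,q,s},{p,s,t}} U23={{s},{p,s},{q,s},{s,t},{p,q,s},{p,s,t}}
  U123={{s},{p,s},{q,s},{s,t},{p,q,s},{p,s,t}}
C dims 3,3,1; δ0: rk 2, SNF 1^2; δ1: rk 1, SNF 1^1
Ȟ^0 = (3 − 2) − 0 = 1, so Ȟ^0 ≅ Z
Ȟ^1 = (3 − 1) − 2 = 0, so Ȟ^1 ≅ 0
Ȟ^2 = (1 − 0) − 1 = 0, so Ȟ^2 ≅ 0

Ȟ^0 = Z; Ȟ^1 = 0; Ȟ^2 = 0


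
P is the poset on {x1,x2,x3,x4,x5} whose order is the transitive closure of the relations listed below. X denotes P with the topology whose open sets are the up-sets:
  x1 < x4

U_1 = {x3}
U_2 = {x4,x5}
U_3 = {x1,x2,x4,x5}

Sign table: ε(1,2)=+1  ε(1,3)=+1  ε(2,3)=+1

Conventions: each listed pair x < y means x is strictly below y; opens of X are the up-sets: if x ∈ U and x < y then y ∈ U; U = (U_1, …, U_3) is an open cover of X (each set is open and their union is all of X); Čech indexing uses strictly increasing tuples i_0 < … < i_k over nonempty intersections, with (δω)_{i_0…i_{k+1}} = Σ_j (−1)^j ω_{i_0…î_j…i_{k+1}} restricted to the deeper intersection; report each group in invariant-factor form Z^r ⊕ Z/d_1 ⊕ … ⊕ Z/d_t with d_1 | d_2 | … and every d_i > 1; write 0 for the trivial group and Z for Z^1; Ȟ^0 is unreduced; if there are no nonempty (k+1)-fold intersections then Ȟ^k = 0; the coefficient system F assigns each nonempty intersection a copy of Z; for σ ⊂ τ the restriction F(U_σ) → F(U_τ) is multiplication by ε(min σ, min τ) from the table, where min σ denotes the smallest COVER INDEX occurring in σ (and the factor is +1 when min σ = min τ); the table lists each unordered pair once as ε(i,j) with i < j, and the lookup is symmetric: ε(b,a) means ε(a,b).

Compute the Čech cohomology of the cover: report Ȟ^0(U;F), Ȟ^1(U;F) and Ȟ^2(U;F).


nerve simplices:
  U23={x4,x5}
C dims 3,1; δ0: rk 1, SNF 1^1
degree 0: 3−1−0 = 2 → Ȟ^0 ≅ Z^2
degree 1: 1−0−1 = 0 → Ȟ^1 ≅ 0
degree 2: 0−0−0 = 0 → Ȟ^2 ≅ 0

Ȟ^0(U;F) ≅ Z^2, Ȟ^1(U;F) ≅ 0, Ȟ^2(U;F) ≅ 0


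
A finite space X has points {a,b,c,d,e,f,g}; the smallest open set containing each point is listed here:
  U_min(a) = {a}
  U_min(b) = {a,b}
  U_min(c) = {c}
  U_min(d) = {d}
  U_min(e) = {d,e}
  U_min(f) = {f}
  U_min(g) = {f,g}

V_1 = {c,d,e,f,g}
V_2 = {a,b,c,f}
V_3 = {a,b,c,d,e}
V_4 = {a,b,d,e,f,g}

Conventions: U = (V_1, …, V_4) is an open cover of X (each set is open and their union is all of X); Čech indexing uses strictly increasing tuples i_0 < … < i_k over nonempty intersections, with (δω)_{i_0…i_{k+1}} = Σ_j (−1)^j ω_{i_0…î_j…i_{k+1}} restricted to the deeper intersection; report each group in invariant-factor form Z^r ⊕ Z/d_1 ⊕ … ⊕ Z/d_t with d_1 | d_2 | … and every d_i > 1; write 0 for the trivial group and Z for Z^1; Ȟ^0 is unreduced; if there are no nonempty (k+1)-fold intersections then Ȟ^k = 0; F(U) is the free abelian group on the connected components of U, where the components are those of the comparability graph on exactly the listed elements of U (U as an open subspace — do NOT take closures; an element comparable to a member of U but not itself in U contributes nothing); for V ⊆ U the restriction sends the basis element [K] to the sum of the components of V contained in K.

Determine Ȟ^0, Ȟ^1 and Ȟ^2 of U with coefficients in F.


nonempty overlaps:
  V12={c,f} V13={c,d,e} V14={d,e,f,g} V23={a,b,c} V24={a,b,f} V34={a,b,d,e}
  V123={c} V124={f} V134={d,e} V234={a,b}
components per intersection:
  V1: {c} {d,e} {f,g}
  V2: {a,b} {c} {f}
  V3: {a,b} {c} {d,e}
  V4: {a,b} {d,e} {f,g}
  V12: {c} {f}
  V13: {c} {d,e}
  V14: {d,e} {f,g}
  V23: {a,b} {c}
  V24: {a,b} {f}
  V34: {a,b} {d,e}
  V123: {c}
  V124: {f}
  V134: {d,e}
  V234: {a,b}
C dims 12,12,4; δ0: rk 8, SNF 1^8; δ1: rk 4, SNF 1^4
degree 0: 12−8−0 = 4 → Ȟ^0 ≅ Z^4
degree 1: 12−4−8 = 0 → Ȟ^1 ≅ 0
degree 2: 4−0−4 = 0 → Ȟ^2 ≅ 0

Ȟ^0 ≅ Z^4; Ȟ^1 ≅ 0; Ȟ^2 ≅ 0


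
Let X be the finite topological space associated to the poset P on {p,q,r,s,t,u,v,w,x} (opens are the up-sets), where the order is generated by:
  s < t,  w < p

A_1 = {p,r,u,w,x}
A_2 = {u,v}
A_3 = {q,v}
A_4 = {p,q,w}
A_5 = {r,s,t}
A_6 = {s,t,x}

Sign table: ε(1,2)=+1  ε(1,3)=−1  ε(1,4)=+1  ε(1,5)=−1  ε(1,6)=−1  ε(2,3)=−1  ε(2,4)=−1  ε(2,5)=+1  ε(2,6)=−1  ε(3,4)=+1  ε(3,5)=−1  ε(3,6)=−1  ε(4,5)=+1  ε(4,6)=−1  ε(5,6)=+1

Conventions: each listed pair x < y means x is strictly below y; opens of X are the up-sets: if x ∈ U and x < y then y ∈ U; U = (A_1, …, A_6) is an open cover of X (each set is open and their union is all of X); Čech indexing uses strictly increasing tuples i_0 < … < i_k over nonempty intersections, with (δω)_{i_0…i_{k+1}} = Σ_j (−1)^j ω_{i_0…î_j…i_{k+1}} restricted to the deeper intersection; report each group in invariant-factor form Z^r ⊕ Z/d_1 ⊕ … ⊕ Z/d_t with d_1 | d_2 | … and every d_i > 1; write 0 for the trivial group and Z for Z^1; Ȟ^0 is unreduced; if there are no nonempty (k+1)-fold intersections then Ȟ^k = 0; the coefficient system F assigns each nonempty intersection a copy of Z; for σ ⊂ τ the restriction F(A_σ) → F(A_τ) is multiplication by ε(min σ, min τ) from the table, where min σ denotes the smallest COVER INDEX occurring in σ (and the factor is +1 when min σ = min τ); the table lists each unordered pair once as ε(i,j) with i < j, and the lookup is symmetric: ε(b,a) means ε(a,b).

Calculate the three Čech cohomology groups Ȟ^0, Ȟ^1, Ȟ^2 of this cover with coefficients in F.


nerve simplices:
  A12={u} A14={p,w} A15={r} A16={x} A23={v} A34={q} A56={s,t}
C dims 6,7; δ0: rk 6, SNF 1^5·2
degree 0: 6−6−0 = 0 → Ȟ^0 ≅ 0
degree 1: 7−0−6 = 1 plus torsion [2] → Ȟ^1 ≅ Z ⊕ Z/2
degree 2: 0−0−0 = 0 → Ȟ^2 ≅ 0

Ȟ^0 ≅ 0; Ȟ^1 ≅ Z ⊕ Z/2; Ȟ^2 ≅ 0
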